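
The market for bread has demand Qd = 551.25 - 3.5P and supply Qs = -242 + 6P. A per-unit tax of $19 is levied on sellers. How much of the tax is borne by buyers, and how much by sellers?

Pre-tax equilibrium: P* = 83.5, Q* = 259.
Tax on sellers shifts supply to Qs = -242 + 6(P − 19) = -356 + 6P.
551.25 - 3.5P = -356 + 6P gives buyer price Pb = 95.5; sellers receive Ps = 95.5 − 19 = 76.5.
New quantity: Q = 551.25 − 3.5(95.5) = 217.
Buyer burden = 95.5 − 83.5 = 12; seller burden = 83.5 − 76.5 = 7.

Buyers bear $12, sellers bear $7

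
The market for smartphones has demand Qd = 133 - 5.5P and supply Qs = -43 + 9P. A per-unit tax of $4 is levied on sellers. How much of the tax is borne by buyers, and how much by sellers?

Buyers bear 72/29, sellers bear 44/29

Pre-tax equilibrium: P* = 352/29, Q* = 1921/29.
Tax on sellers shifts supply to Qs = -43 + 9(P − 4) = -79 + 9P.
133 - 5.5P = -79 + 9P gives buyer price Pb = 424/29; sellers receive Ps = 424/29 − 4 = 308/29.
New quantity: Q = 133 − 5.5(424/29) = 1525/29.
Buyer burden = 424/29 − 352/29 = 72/29; seller burden = 352/29 − 308/29 = 44/29.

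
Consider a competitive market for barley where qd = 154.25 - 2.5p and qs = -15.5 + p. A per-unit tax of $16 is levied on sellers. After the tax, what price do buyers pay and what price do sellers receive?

Buyers pay 743/14, sellers receive 519/14

Pre-tax equilibrium: p* = 48.5, q* = 33.
Tax on sellers shifts supply to qs = -15.5 + 1(p − 16) = -31.5 + p.
154.25 - 2.5p = -31.5 + p gives buyer price pb = 743/14; sellers receive ps = 743/14 − 16 = 519/14.
New quantity: q = 154.25 − 2.5(743/14) = 151/7.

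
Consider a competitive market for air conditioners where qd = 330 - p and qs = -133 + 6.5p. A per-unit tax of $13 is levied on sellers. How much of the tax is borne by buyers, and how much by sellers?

Pre-tax equilibrium: p* = 926/15, q* = 4024/15.
Tax on sellers shifts supply to qs = -133 + 6.5(p − 13) = -217.5 + 6.5p.
330 - p = -217.5 + 6.5p gives buyer price pb = 73; sellers receive ps = 73 − 13 = 60.
New quantity: q = 330 − 1(73) = 257.
Buyer burden = 73 − 926/15 = 169/15; seller burden = 926/15 − 60 = 26/15.

Buyers bear 169/15, sellers bear 26/15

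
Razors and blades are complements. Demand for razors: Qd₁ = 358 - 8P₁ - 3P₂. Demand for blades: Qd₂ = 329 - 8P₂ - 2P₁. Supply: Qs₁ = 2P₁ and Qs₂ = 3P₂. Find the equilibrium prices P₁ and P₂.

Market 1: 358 - 8P₁ - 3P₂ = 2P₁ → 10P₁ + 3P₂ = 358.
Market 2: 11P₂ + 2P₁ = 329.
Eliminating P₂: 11×(1) − 3×(2) gives 104P₁ = 2951, so P₁ = 28.375.
Back-substitute into (2): P₂ = (329 − 2×28.375) / 11 = 24.75.

P₁ = 28.375, P₂ = 24.75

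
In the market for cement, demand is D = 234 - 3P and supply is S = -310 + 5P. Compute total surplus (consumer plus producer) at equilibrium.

Equilibrium: 234 - 3P = -310 + 5P gives P* = 68, Q* = 30.
Demand choke price: P = 78; supply starts at P = 62.
CS = ½(78 − 68)(30) = 150; PS = ½(68 − 62)(30) = 90.

Total surplus = 240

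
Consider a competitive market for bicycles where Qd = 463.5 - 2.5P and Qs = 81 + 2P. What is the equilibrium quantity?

Set Qd = Qs: 463.5 - 2.5P = 81 + 2P.
382.5 = 4.5P, so P* = 85.
Q* = 463.5 − 2.5(85) = 251.

Q* = 251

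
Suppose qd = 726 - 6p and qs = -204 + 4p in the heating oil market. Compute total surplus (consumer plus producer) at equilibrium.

Equilibrium: 726 - 6p = -204 + 4p gives p* = 93, q* = 168.
Demand choke price: p = 121; supply starts at p = 51.
CS = ½(121 − 93)(168) = 2352; PS = ½(93 − 51)(168) = 3528.

Total surplus = 5880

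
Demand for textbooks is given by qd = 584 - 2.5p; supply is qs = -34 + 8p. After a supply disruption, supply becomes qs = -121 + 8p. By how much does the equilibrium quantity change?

Δq = -145/7

Original equilibrium: p* = 412/7, q* = 3058/7.
New equilibrium: 584 - 2.5p = -121 + 8p, so 705 = 10.5p and p' = 470/7; q' = 584 − 2.5(470/7) = 2913/7.
Change in quantity: 2913/7 − 3058/7 = -145/7.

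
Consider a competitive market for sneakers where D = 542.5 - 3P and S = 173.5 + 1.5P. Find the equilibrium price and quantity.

Set D = S: 542.5 - 3P = 173.5 + 1.5P.
369 = 4.5P, so P* = 82.
Q* = 542.5 − 3(82) = 296.5.

P* = 82, Q* = 296.5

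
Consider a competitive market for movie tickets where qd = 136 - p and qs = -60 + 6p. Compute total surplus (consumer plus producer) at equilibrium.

Equilibrium: 136 - p = -60 + 6p gives p* = 28, q* = 108.
Demand choke price: p = 136; supply starts at p = 10.
CS = ½(136 − 28)(108) = 5832; PS = ½(28 − 10)(108) = 972.

Total surplus = 6804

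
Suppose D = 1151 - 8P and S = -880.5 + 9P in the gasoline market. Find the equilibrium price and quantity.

Set D = S: 1151 - 8P = -880.5 + 9P.
2031.5 = 17P, so P* = 119.5.
Q* = 1151 − 8(119.5) = 195.

P* = 119.5, Q* = 195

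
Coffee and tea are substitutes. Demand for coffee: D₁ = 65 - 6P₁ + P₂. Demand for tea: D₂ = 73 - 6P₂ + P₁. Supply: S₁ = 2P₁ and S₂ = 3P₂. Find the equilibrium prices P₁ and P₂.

P₁ = 658/71, P₂ = 649/71

Market 1: 65 - 6P₁ + P₂ = 2P₁ → 8P₁ - P₂ = 65.
Market 2: 9P₂ - P₁ = 73.
Eliminating P₂: 9×(1) + 1×(2) gives 71P₁ = 658, so P₁ = 658/71.
Back-substitute into (2): P₂ = (73 + 1×658/71) / 9 = 649/71.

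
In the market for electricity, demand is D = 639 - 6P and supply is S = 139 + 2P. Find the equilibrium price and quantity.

P* = 62.5, Q* = 264

Set D = S: 639 - 6P = 139 + 2P.
500 = 8P, so P* = 62.5.
Q* = 639 − 6(62.5) = 264.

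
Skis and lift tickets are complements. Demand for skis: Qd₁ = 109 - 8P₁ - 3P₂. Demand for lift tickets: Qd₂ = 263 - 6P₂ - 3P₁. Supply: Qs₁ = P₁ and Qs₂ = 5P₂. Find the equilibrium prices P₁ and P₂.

Market 1: 109 - 8P₁ - 3P₂ = P₁ → 9P₁ + 3P₂ = 109.
Market 2: 11P₂ + 3P₁ = 263.
Eliminating P₂: 11×(1) − 3×(2) gives 90P₁ = 410, so P₁ = 41/9.
Back-substitute into (2): P₂ = (263 − 3×41/9) / 11 = 68/3.

P₁ = 41/9, P₂ = 68/3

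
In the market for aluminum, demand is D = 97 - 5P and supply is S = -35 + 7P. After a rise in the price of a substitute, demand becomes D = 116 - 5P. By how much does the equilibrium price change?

ΔP = 19/12

Original equilibrium: P* = 11, Q* = 42.
New equilibrium: 116 - 5P = -35 + 7P, so 151 = 12P and P' = 151/12; Q' = 116 − 5(151/12) = 637/12.
Change in price: 151/12 − 11 = 19/12.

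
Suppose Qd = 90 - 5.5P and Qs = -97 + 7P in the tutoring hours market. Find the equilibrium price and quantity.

P* = 14.96, Q* = 7.72

Set Qd = Qs: 90 - 5.5P = -97 + 7P.
187 = 12.5P, so P* = 14.96.
Q* = 90 − 5.5(14.96) = 7.72.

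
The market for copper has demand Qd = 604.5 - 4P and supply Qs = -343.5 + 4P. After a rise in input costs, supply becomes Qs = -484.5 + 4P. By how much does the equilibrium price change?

ΔP = 17.625

Original equilibrium: P* = 118.5, Q* = 130.5.
New equilibrium: 604.5 - 4P = -484.5 + 4P, so 1089 = 8P and P' = 136.125; Q' = 604.5 − 4(136.125) = 60.
Change in price: 136.125 − 118.5 = 17.625.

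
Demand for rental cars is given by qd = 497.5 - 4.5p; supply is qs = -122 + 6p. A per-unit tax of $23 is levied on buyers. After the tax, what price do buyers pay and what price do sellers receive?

Buyers pay 505/7, sellers receive 344/7

Pre-tax equilibrium: p* = 59, q* = 232.
Tax on buyers shifts demand to qd = 497.5 − 4.5(p + 23) = 394 - 4.5p.
394 - 4.5p = -122 + 6p gives seller price ps = 344/7; buyers pay pb = 344/7 + 23 = 505/7.
New quantity: q = 497.5 − 4.5(505/7) = 1210/7.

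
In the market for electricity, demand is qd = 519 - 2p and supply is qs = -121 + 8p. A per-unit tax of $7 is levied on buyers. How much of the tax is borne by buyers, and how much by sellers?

Pre-tax equilibrium: p* = 64, q* = 391.
Tax on buyers shifts demand to qd = 519 − 2(p + 7) = 505 - 2p.
505 - 2p = -121 + 8p gives seller price ps = 62.6; buyers pay pb = 62.6 + 7 = 69.6.
New quantity: q = 519 − 2(69.6) = 379.8.
Buyer burden = 69.6 − 64 = 5.6; seller burden = 64 − 62.6 = 1.4.

Buyers bear $5.6, sellers bear $1.4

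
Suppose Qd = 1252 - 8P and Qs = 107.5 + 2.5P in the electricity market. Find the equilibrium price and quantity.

P* = 109, Q* = 380

Set Qd = Qs: 1252 - 8P = 107.5 + 2.5P.
1144.5 = 10.5P, so P* = 109.
Q* = 1252 − 8(109) = 380.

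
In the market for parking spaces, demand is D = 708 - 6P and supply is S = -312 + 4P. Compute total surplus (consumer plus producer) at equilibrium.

Equilibrium: 708 - 6P = -312 + 4P gives P* = 102, Q* = 96.
Demand choke price: P = 118; supply starts at P = 78.
CS = ½(118 − 102)(96) = 768; PS = ½(102 − 78)(96) = 1152.

Total surplus = 1920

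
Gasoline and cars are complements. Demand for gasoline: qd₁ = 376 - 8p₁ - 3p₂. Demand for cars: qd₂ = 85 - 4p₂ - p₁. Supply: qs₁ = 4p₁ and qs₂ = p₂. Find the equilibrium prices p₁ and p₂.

Market 1: 376 - 8p₁ - 3p₂ = 4p₁ → 12p₁ + 3p₂ = 376.
Market 2: 5p₂ + p₁ = 85.
Eliminating p₂: 5×(1) − 3×(2) gives 57p₁ = 1625, so p₁ = 1625/57.
Back-substitute into (2): p₂ = (85 − 1×1625/57) / 5 = 644/57.

p₁ = 1625/57, p₂ = 644/57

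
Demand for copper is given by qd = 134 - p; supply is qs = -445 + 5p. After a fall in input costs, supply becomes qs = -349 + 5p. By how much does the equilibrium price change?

Original equilibrium: p* = 96.5, q* = 37.5.
New equilibrium: 134 - p = -349 + 5p, so 483 = 6p and p' = 80.5; q' = 134 − 1(80.5) = 53.5.
Change in price: 80.5 − 96.5 = -16.

Δp = -16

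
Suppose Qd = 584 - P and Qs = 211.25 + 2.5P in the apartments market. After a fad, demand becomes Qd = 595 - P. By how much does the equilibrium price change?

Original equilibrium: P* = 106.5, Q* = 477.5.
New equilibrium: 595 - P = 211.25 + 2.5P, so 383.75 = 3.5P and P' = 1535/14; Q' = 595 − 1(1535/14) = 6795/14.
Change in price: 1535/14 − 106.5 = 22/7.

ΔP = 22/7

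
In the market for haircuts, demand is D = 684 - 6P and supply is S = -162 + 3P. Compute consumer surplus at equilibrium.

Equilibrium: 684 - 6P = -162 + 3P gives P* = 94, Q* = 120.
Demand choke price (D = 0): P = 114.
CS = ½(114 − 94)(120) = 1200.

Consumer surplus = 1200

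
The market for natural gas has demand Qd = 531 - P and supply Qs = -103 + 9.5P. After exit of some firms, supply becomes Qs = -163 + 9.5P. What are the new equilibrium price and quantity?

P' = 1388/21, Q' = 9763/21

Original equilibrium: P* = 1268/21, Q* = 9883/21.
New equilibrium: 531 - P = -163 + 9.5P, so 694 = 10.5P and P' = 1388/21; Q' = 531 − 1(1388/21) = 9763/21.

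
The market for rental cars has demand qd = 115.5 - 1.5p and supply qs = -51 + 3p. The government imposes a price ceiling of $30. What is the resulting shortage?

Shortage = 31.5

Equilibrium price would be p* = 37, so the ceiling at 30 binds.
At p = 30: qd = 115.5 − 1.5(30) = 70.5, qs = -51 + 3(30) = 39.
Shortage = 70.5 − 39 = 31.5.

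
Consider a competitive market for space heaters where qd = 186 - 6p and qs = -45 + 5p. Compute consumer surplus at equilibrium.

Equilibrium: 186 - 6p = -45 + 5p gives p* = 21, q* = 60.
Demand choke price (qd = 0): p = 31.
CS = ½(31 − 21)(60) = 300.

Consumer surplus = 300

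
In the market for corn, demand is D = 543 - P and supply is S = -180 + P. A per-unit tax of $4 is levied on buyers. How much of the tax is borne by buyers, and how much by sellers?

Buyers bear $2, sellers bear $2

Pre-tax equilibrium: P* = 361.5, Q* = 181.5.
Tax on buyers shifts demand to D = 543 − 1(P + 4) = 539 - P.
539 - P = -180 + P gives seller price Ps = 359.5; buyers pay Pb = 359.5 + 4 = 363.5.
New quantity: Q = 543 − 1(363.5) = 179.5.
Buyer burden = 363.5 − 361.5 = 2; seller burden = 361.5 − 359.5 = 2.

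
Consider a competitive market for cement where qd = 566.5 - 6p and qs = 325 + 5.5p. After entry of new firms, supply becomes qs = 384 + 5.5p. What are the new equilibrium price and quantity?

p' = 365/23, q' = 21679/46

Original equilibrium: p* = 21, q* = 440.5.
New equilibrium: 566.5 - 6p = 384 + 5.5p, so 182.5 = 11.5p and p' = 365/23; q' = 566.5 − 6(365/23) = 21679/46.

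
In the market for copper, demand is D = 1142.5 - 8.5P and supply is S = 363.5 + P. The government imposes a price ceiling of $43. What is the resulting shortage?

Shortage = 370.5

Equilibrium price would be P* = 82, so the ceiling at 43 binds.
At P = 43: D = 1142.5 − 8.5(43) = 777, S = 363.5 + 1(43) = 406.5.
Shortage = 777 − 406.5 = 370.5.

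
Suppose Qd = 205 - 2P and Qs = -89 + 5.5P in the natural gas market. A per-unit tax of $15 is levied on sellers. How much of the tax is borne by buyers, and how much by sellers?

Buyers bear $11, sellers bear $4

Pre-tax equilibrium: P* = 39.2, Q* = 126.6.
Tax on sellers shifts supply to Qs = -89 + 5.5(P − 15) = -171.5 + 5.5P.
205 - 2P = -171.5 + 5.5P gives buyer price Pb = 50.2; sellers receive Ps = 50.2 − 15 = 35.2.
New quantity: Q = 205 − 2(50.2) = 104.6.
Buyer burden = 50.2 − 39.2 = 11; seller burden = 39.2 − 35.2 = 4.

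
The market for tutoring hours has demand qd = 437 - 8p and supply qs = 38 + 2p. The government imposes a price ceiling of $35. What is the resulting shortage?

Shortage = 49

Equilibrium price would be p* = 39.9, so the ceiling at 35 binds.
At p = 35: qd = 437 − 8(35) = 157, qs = 38 + 2(35) = 108.
Shortage = 157 − 108 = 49.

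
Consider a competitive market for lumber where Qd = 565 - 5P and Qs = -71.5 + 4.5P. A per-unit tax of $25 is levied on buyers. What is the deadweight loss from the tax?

Deadweight loss = 28125/38

Pre-tax equilibrium: P* = 67, Q* = 230.
Tax on buyers shifts demand to Qd = 565 − 5(P + 25) = 440 - 5P.
440 - 5P = -71.5 + 4.5P gives seller price Ps = 1023/19; buyers pay Pb = 1023/19 + 25 = 1498/19.
New quantity: Q = 565 − 5(1498/19) = 3245/19.
DWL = ½ × 25 × (230 − 3245/19) = 28125/38.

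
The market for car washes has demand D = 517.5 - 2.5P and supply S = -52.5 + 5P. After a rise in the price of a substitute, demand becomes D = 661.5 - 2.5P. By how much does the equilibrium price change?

ΔP = 19.2

Original equilibrium: P* = 76, Q* = 327.5.
New equilibrium: 661.5 - 2.5P = -52.5 + 5P, so 714 = 7.5P and P' = 95.2; Q' = 661.5 − 2.5(95.2) = 423.5.
Change in price: 95.2 − 76 = 19.2.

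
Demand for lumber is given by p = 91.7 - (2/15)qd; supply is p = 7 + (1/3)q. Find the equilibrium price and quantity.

Set the two price expressions equal: 91.7 - (2/15)q = 7 + (1/3)q.
84.7 = (7/15)q, so q* = 181.5.
p* = 91.7 − (2/15)(181.5) = 67.5.

p* = 67.5, q* = 181.5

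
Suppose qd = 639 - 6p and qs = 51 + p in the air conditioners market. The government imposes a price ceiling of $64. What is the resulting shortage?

Shortage = 140

Equilibrium price would be p* = 84, so the ceiling at 64 binds.
At p = 64: qd = 639 − 6(64) = 255, qs = 51 + 1(64) = 115.
Shortage = 255 − 115 = 140.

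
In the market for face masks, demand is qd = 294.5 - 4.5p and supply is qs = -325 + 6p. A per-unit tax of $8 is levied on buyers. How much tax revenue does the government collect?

Tax revenue = 472/7

Pre-tax equilibrium: p* = 59, q* = 29.
Tax on buyers shifts demand to qd = 294.5 − 4.5(p + 8) = 258.5 - 4.5p.
258.5 - 4.5p = -325 + 6p gives seller price ps = 389/7; buyers pay pb = 389/7 + 8 = 445/7.
New quantity: q = 294.5 − 4.5(445/7) = 59/7.
Revenue = 8 × 59/7 = 472/7.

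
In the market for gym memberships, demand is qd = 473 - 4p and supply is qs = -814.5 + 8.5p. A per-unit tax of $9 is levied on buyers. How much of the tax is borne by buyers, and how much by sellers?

Pre-tax equilibrium: p* = 103, q* = 61.
Tax on buyers shifts demand to qd = 473 − 4(p + 9) = 437 - 4p.
437 - 4p = -814.5 + 8.5p gives seller price ps = 100.12; buyers pay pb = 100.12 + 9 = 109.12.
New quantity: q = 473 − 4(109.12) = 36.52.
Buyer burden = 109.12 − 103 = 6.12; seller burden = 103 − 100.12 = 2.88.

Buyers bear $6.12, sellers bear $2.88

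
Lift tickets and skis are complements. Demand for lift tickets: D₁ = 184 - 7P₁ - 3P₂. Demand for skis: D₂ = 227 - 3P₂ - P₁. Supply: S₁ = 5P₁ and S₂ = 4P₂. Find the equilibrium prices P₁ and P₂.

Market 1: 184 - 7P₁ - 3P₂ = 5P₁ → 12P₁ + 3P₂ = 184.
Market 2: 7P₂ + P₁ = 227.
Eliminating P₂: 7×(1) − 3×(2) gives 81P₁ = 607, so P₁ = 607/81.
Back-substitute into (2): P₂ = (227 − 1×607/81) / 7 = 2540/81.

P₁ = 607/81, P₂ = 2540/81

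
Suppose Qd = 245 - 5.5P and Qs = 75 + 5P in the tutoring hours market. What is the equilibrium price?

Set Qd = Qs: 245 - 5.5P = 75 + 5P.
170 = 10.5P, so P* = 340/21.
Q* = 245 − 5.5(340/21) = 3275/21.

P* = 340/21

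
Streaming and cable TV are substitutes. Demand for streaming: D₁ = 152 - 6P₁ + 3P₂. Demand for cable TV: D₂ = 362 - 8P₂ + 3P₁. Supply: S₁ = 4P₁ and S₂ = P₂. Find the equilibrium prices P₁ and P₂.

P₁ = 818/27, P₂ = 4076/81

Market 1: 152 - 6P₁ + 3P₂ = 4P₁ → 10P₁ - 3P₂ = 152.
Market 2: 9P₂ - 3P₁ = 362.
Eliminating P₂: 9×(1) + 3×(2) gives 81P₁ = 2454, so P₁ = 818/27.
Back-substitute into (2): P₂ = (362 + 3×818/27) / 9 = 4076/81.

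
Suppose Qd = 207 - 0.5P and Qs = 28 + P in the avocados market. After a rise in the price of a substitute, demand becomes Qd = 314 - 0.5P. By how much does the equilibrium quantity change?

ΔQ = 214/3

Original equilibrium: P* = 358/3, Q* = 442/3.
New equilibrium: 314 - 0.5P = 28 + P, so 286 = 1.5P and P' = 572/3; Q' = 314 − 0.5(572/3) = 656/3.
Change in quantity: 656/3 − 442/3 = 214/3.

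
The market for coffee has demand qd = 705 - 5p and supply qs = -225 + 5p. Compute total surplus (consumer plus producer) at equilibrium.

Total surplus = 11520

Equilibrium: 705 - 5p = -225 + 5p gives p* = 93, q* = 240.
Demand choke price: p = 141; supply starts at p = 45.
CS = ½(141 − 93)(240) = 5760; PS = ½(93 − 45)(240) = 5760.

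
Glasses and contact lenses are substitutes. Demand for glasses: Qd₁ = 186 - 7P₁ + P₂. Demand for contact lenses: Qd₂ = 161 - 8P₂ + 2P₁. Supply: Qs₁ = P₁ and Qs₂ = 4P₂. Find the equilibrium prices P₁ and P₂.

P₁ = 2393/94, P₂ = 830/47

Market 1: 186 - 7P₁ + P₂ = P₁ → 8P₁ - P₂ = 186.
Market 2: 12P₂ - 2P₁ = 161.
Eliminating P₂: 12×(1) + 1×(2) gives 94P₁ = 2393, so P₁ = 2393/94.
Back-substitute into (2): P₂ = (161 + 2×2393/94) / 12 = 830/47.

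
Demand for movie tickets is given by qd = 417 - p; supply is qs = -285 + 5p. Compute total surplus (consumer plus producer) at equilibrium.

Equilibrium: 417 - p = -285 + 5p gives p* = 117, q* = 300.
Demand choke price: p = 417; supply starts at p = 57.
CS = ½(417 − 117)(300) = 45000; PS = ½(117 − 57)(300) = 9000.

Total surplus = 54000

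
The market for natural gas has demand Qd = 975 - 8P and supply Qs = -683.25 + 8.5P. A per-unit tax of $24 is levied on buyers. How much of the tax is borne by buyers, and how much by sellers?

Buyers bear 136/11, sellers bear 128/11

Pre-tax equilibrium: P* = 100.5, Q* = 171.
Tax on buyers shifts demand to Qd = 975 − 8(P + 24) = 783 - 8P.
783 - 8P = -683.25 + 8.5P gives seller price Ps = 1955/22; buyers pay Pb = 1955/22 + 24 = 2483/22.
New quantity: Q = 975 − 8(2483/22) = 793/11.
Buyer burden = 2483/22 − 100.5 = 136/11; seller burden = 100.5 − 1955/22 = 128/11.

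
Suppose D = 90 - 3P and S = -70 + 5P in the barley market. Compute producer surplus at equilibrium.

Producer surplus = 90

Equilibrium: 90 - 3P = -70 + 5P gives P* = 20, Q* = 30.
Supply starts at P = 14 (where S = 0).
PS = ½(20 − 14)(30) = 90.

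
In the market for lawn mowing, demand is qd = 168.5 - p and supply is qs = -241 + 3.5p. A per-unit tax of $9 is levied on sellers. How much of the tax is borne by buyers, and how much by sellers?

Buyers bear $7, sellers bear $2

Pre-tax equilibrium: p* = 91, q* = 77.5.
Tax on sellers shifts supply to qs = -241 + 3.5(p − 9) = -272.5 + 3.5p.
168.5 - p = -272.5 + 3.5p gives buyer price pb = 98; sellers receive ps = 98 − 9 = 89.
New quantity: q = 168.5 − 1(98) = 70.5.
Buyer burden = 98 − 91 = 7; seller burden = 91 − 89 = 2.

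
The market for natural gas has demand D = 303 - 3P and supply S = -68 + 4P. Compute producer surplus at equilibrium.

Equilibrium: 303 - 3P = -68 + 4P gives P* = 53, Q* = 144.
Supply starts at P = 17 (where S = 0).
PS = ½(53 − 17)(144) = 2592.

Producer surplus = 2592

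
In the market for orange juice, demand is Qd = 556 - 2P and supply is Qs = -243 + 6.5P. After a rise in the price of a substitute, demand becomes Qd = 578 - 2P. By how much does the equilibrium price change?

Original equilibrium: P* = 94, Q* = 368.
New equilibrium: 578 - 2P = -243 + 6.5P, so 821 = 8.5P and P' = 1642/17; Q' = 578 − 2(1642/17) = 6542/17.
Change in price: 1642/17 − 94 = 44/17.

ΔP = 44/17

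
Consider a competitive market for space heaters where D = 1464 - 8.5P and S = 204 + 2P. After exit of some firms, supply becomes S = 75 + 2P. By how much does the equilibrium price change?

Original equilibrium: P* = 120, Q* = 444.
New equilibrium: 1464 - 8.5P = 75 + 2P, so 1389 = 10.5P and P' = 926/7; Q' = 1464 − 8.5(926/7) = 2377/7.
Change in price: 926/7 − 120 = 86/7.

ΔP = 86/7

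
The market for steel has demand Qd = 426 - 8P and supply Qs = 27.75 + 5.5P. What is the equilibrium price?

Set Qd = Qs: 426 - 8P = 27.75 + 5.5P.
398.25 = 13.5P, so P* = 29.5.
Q* = 426 − 8(29.5) = 190.

P* = 29.5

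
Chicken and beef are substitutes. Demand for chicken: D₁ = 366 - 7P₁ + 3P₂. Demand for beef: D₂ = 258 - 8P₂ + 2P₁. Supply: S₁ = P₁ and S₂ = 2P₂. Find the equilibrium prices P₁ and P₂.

Market 1: 366 - 7P₁ + 3P₂ = P₁ → 8P₁ - 3P₂ = 366.
Market 2: 10P₂ - 2P₁ = 258.
Eliminating P₂: 10×(1) + 3×(2) gives 74P₁ = 4434, so P₁ = 2217/37.
Back-substitute into (2): P₂ = (258 + 2×2217/37) / 10 = 1398/37.

P₁ = 2217/37, P₂ = 1398/37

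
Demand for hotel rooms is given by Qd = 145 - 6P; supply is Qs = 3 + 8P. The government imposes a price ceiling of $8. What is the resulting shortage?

Shortage = 30

Equilibrium price would be P* = 71/7, so the ceiling at 8 binds.
At P = 8: Qd = 145 − 6(8) = 97, Qs = 3 + 8(8) = 67.
Shortage = 97 − 67 = 30.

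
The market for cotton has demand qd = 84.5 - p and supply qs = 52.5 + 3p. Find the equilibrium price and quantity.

p* = 8, q* = 76.5

Set qd = qs: 84.5 - p = 52.5 + 3p.
32 = 4p, so p* = 8.
q* = 84.5 − 1(8) = 76.5.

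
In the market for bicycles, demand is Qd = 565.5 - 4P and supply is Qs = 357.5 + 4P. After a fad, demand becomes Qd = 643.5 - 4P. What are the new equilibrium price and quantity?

Original equilibrium: P* = 26, Q* = 461.5.
New equilibrium: 643.5 - 4P = 357.5 + 4P, so 286 = 8P and P' = 35.75; Q' = 643.5 − 4(35.75) = 500.5.

P' = 35.75, Q' = 500.5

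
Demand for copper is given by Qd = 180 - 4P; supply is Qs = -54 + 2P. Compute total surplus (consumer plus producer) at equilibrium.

Equilibrium: 180 - 4P = -54 + 2P gives P* = 39, Q* = 24.
Demand choke price: P = 45; supply starts at P = 27.
CS = ½(45 − 39)(24) = 72; PS = ½(39 − 27)(24) = 144.

Total surplus = 216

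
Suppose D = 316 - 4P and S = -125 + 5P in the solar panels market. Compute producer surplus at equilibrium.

Equilibrium: 316 - 4P = -125 + 5P gives P* = 49, Q* = 120.
Supply starts at P = 25 (where S = 0).
PS = ½(49 − 25)(120) = 1440.

Producer surplus = 1440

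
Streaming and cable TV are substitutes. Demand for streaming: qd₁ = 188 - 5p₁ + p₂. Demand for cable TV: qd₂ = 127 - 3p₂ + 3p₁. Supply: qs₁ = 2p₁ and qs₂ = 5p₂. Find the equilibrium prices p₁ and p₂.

Market 1: 188 - 5p₁ + p₂ = 2p₁ → 7p₁ - p₂ = 188.
Market 2: 8p₂ - 3p₁ = 127.
Eliminating p₂: 8×(1) + 1×(2) gives 53p₁ = 1631, so p₁ = 1631/53.
Back-substitute into (2): p₂ = (127 + 3×1631/53) / 8 = 1453/53.

p₁ = 1631/53, p₂ = 1453/53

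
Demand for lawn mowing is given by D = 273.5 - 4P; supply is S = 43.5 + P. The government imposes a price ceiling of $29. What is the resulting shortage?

Equilibrium price would be P* = 46, so the ceiling at 29 binds.
At P = 29: D = 273.5 − 4(29) = 157.5, S = 43.5 + 1(29) = 72.5.
Shortage = 157.5 − 72.5 = 85.

Shortage = 85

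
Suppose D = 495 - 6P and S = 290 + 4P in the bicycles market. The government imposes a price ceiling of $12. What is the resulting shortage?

Equilibrium price would be P* = 20.5, so the ceiling at 12 binds.
At P = 12: D = 495 − 6(12) = 423, S = 290 + 4(12) = 338.
Shortage = 423 − 338 = 85.

Shortage = 85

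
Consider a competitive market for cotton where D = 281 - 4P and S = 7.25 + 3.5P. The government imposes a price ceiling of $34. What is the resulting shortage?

Shortage = 18.75

Equilibrium price would be P* = 36.5, so the ceiling at 34 binds.
At P = 34: D = 281 − 4(34) = 145, S = 7.25 + 3.5(34) = 126.25.
Shortage = 145 − 126.25 = 18.75.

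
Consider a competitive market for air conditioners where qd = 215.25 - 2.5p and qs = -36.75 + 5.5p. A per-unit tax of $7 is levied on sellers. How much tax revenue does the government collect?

Tax revenue = 871.28125

Pre-tax equilibrium: p* = 31.5, q* = 136.5.
Tax on sellers shifts supply to qs = -36.75 + 5.5(p − 7) = -75.25 + 5.5p.
215.25 - 2.5p = -75.25 + 5.5p gives buyer price pb = 36.3125; sellers receive ps = 36.3125 − 7 = 29.3125.
New quantity: q = 215.25 − 2.5(36.3125) = 124.46875.
Revenue = 7 × 124.46875 = 871.28125.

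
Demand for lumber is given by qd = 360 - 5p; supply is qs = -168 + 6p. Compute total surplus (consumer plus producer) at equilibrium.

Equilibrium: 360 - 5p = -168 + 6p gives p* = 48, q* = 120.
Demand choke price: p = 72; supply starts at p = 28.
CS = ½(72 − 48)(120) = 1440; PS = ½(48 − 28)(120) = 1200.

Total surplus = 2640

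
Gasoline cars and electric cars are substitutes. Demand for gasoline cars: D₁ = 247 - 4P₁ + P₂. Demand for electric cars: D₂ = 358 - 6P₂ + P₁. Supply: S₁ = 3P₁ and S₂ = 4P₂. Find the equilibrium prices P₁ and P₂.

P₁ = 2828/69, P₂ = 2753/69

Market 1: 247 - 4P₁ + P₂ = 3P₁ → 7P₁ - P₂ = 247.
Market 2: 10P₂ - P₁ = 358.
Eliminating P₂: 10×(1) + 1×(2) gives 69P₁ = 2828, so P₁ = 2828/69.
Back-substitute into (2): P₂ = (358 + 1×2828/69) / 10 = 2753/69.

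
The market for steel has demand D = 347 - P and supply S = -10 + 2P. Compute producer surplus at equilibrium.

Equilibrium: 347 - P = -10 + 2P gives P* = 119, Q* = 228.
Supply starts at P = 5 (where S = 0).
PS = ½(119 − 5)(228) = 12996.

Producer surplus = 12996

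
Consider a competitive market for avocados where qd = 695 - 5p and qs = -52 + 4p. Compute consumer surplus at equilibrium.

Consumer surplus = 7840

Equilibrium: 695 - 5p = -52 + 4p gives p* = 83, q* = 280.
Demand choke price (qd = 0): p = 139.
CS = ½(139 − 83)(280) = 7840.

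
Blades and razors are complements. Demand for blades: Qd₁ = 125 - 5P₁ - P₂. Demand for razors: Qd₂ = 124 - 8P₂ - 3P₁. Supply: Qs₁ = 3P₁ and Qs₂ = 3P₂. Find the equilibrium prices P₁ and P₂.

Market 1: 125 - 5P₁ - P₂ = 3P₁ → 8P₁ + P₂ = 125.
Market 2: 11P₂ + 3P₁ = 124.
Eliminating P₂: 11×(1) − 1×(2) gives 85P₁ = 1251, so P₁ = 1251/85.
Back-substitute into (2): P₂ = (124 − 3×1251/85) / 11 = 617/85.

P₁ = 1251/85, P₂ = 617/85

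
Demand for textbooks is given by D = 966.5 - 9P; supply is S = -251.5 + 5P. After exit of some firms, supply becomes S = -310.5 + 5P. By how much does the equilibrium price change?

ΔP = 59/14

Original equilibrium: P* = 87, Q* = 183.5.
New equilibrium: 966.5 - 9P = -310.5 + 5P, so 1277 = 14P and P' = 1277/14; Q' = 966.5 − 9(1277/14) = 1019/7.
Change in price: 1277/14 − 87 = 59/14.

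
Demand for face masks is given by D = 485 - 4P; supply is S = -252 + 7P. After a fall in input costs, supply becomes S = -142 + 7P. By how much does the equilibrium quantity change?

Original equilibrium: P* = 67, Q* = 217.
New equilibrium: 485 - 4P = -142 + 7P, so 627 = 11P and P' = 57; Q' = 485 − 4(57) = 257.
Change in quantity: 257 − 217 = 40.

ΔQ = 40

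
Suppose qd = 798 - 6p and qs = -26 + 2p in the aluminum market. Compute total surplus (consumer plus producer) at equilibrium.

Equilibrium: 798 - 6p = -26 + 2p gives p* = 103, q* = 180.
Demand choke price: p = 133; supply starts at p = 13.
CS = ½(133 − 103)(180) = 2700; PS = ½(103 − 13)(180) = 8100.

Total surplus = 10800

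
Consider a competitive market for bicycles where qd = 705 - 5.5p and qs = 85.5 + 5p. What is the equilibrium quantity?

q* = 380.5

Set qd = qs: 705 - 5.5p = 85.5 + 5p.
619.5 = 10.5p, so p* = 59.
q* = 705 − 5.5(59) = 380.5.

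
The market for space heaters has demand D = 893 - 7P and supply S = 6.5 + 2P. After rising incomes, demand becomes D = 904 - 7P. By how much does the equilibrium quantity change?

Original equilibrium: P* = 98.5, Q* = 203.5.
New equilibrium: 904 - 7P = 6.5 + 2P, so 897.5 = 9P and P' = 1795/18; Q' = 904 − 7(1795/18) = 3707/18.
Change in quantity: 3707/18 − 203.5 = 22/9.

ΔQ = 22/9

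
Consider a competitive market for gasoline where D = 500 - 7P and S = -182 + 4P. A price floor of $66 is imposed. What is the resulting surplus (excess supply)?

Equilibrium price would be P* = 62, so the floor at 66 binds.
At P = 66: D = 38, S = 82.
Surplus = 82 − 38 = 44.

Surplus = 44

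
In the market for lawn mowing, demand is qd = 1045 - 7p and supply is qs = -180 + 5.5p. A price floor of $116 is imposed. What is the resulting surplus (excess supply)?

Equilibrium price would be p* = 98, so the floor at 116 binds.
At p = 116: qd = 233, qs = 458.
Surplus = 458 − 233 = 225.

Surplus = 225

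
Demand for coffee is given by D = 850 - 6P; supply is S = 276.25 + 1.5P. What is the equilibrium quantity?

Set D = S: 850 - 6P = 276.25 + 1.5P.
573.75 = 7.5P, so P* = 76.5.
Q* = 850 − 6(76.5) = 391.

Q* = 391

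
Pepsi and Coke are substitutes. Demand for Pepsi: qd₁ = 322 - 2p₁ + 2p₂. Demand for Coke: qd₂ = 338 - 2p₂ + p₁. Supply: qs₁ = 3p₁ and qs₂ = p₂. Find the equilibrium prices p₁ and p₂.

Market 1: 322 - 2p₁ + 2p₂ = 3p₁ → 5p₁ - 2p₂ = 322.
Market 2: 3p₂ - p₁ = 338.
Eliminating p₂: 3×(1) + 2×(2) gives 13p₁ = 1642, so p₁ = 1642/13.
Back-substitute into (2): p₂ = (338 + 1×1642/13) / 3 = 2012/13.

p₁ = 1642/13, p₂ = 2012/13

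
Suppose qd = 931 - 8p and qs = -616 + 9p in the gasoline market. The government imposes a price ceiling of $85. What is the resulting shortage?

Equilibrium price would be p* = 91, so the ceiling at 85 binds.
At p = 85: qd = 931 − 8(85) = 251, qs = -616 + 9(85) = 149.
Shortage = 251 − 149 = 102.

Shortage = 102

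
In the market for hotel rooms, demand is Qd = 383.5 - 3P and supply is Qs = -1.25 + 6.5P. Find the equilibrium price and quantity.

Set Qd = Qs: 383.5 - 3P = -1.25 + 6.5P.
384.75 = 9.5P, so P* = 40.5.
Q* = 383.5 − 3(40.5) = 262.

P* = 40.5, Q* = 262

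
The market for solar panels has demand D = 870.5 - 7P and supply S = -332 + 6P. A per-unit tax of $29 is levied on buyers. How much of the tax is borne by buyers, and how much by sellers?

Buyers bear 174/13, sellers bear 203/13

Pre-tax equilibrium: P* = 92.5, Q* = 223.
Tax on buyers shifts demand to D = 870.5 − 7(P + 29) = 667.5 - 7P.
667.5 - 7P = -332 + 6P gives seller price Ps = 1999/26; buyers pay Pb = 1999/26 + 29 = 2753/26.
New quantity: Q = 870.5 − 7(2753/26) = 1681/13.
Buyer burden = 2753/26 − 92.5 = 174/13; seller burden = 92.5 − 1999/26 = 203/13.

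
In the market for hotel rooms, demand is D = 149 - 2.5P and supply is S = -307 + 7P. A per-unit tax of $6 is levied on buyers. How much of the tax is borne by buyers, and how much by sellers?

Buyers bear 84/19, sellers bear 30/19

Pre-tax equilibrium: P* = 48, Q* = 29.
Tax on buyers shifts demand to D = 149 − 2.5(P + 6) = 134 - 2.5P.
134 - 2.5P = -307 + 7P gives seller price Ps = 882/19; buyers pay Pb = 882/19 + 6 = 996/19.
New quantity: Q = 149 − 2.5(996/19) = 341/19.
Buyer burden = 996/19 − 48 = 84/19; seller burden = 48 − 882/19 = 30/19.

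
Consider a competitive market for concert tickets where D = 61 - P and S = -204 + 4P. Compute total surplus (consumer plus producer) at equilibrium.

Equilibrium: 61 - P = -204 + 4P gives P* = 53, Q* = 8.
Demand choke price: P = 61; supply starts at P = 51.
CS = ½(61 − 53)(8) = 32; PS = ½(53 − 51)(8) = 8.

Total surplus = 40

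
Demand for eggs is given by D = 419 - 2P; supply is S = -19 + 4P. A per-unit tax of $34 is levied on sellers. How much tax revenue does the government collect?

Pre-tax equilibrium: P* = 73, Q* = 273.
Tax on sellers shifts supply to S = -19 + 4(P − 34) = -155 + 4P.
419 - 2P = -155 + 4P gives buyer price Pb = 287/3; sellers receive Ps = 287/3 − 34 = 185/3.
New quantity: Q = 419 − 2(287/3) = 683/3.
Revenue = 34 × 683/3 = 23222/3.

Tax revenue = 23222/3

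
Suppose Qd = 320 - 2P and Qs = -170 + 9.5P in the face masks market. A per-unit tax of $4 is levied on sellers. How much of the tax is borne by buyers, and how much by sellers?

Buyers bear 76/23, sellers bear 16/23

Pre-tax equilibrium: P* = 980/23, Q* = 5400/23.
Tax on sellers shifts supply to Qs = -170 + 9.5(P − 4) = -208 + 9.5P.
320 - 2P = -208 + 9.5P gives buyer price Pb = 1056/23; sellers receive Ps = 1056/23 − 4 = 964/23.
New quantity: Q = 320 − 2(1056/23) = 5248/23.
Buyer burden = 1056/23 − 980/23 = 76/23; seller burden = 980/23 − 964/23 = 16/23.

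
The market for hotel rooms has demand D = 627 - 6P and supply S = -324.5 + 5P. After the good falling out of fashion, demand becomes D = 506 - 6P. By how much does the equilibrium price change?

ΔP = -11

Original equilibrium: P* = 86.5, Q* = 108.
New equilibrium: 506 - 6P = -324.5 + 5P, so 830.5 = 11P and P' = 75.5; Q' = 506 − 6(75.5) = 53.
Change in price: 75.5 − 86.5 = -11.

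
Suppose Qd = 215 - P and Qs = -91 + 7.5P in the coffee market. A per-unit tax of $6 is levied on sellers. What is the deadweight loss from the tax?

Deadweight loss = 270/17

Pre-tax equilibrium: P* = 36, Q* = 179.
Tax on sellers shifts supply to Qs = -91 + 7.5(P − 6) = -136 + 7.5P.
215 - P = -136 + 7.5P gives buyer price Pb = 702/17; sellers receive Ps = 702/17 − 6 = 600/17.
New quantity: Q = 215 − 1(702/17) = 2953/17.
DWL = ½ × 6 × (179 − 2953/17) = 270/17.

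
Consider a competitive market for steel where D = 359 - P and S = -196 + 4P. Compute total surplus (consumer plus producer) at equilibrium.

Equilibrium: 359 - P = -196 + 4P gives P* = 111, Q* = 248.
Demand choke price: P = 359; supply starts at P = 49.
CS = ½(359 − 111)(248) = 30752; PS = ½(111 − 49)(248) = 7688.

Total surplus = 38440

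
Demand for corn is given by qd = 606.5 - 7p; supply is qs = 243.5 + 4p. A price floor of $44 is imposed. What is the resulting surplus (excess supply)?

Surplus = 121

Equilibrium price would be p* = 33, so the floor at 44 binds.
At p = 44: qd = 298.5, qs = 419.5.
Surplus = 419.5 − 298.5 = 121.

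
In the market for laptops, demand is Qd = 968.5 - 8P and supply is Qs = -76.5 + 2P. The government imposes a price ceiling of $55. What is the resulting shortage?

Shortage = 495

Equilibrium price would be P* = 104.5, so the ceiling at 55 binds.
At P = 55: Qd = 968.5 − 8(55) = 528.5, Qs = -76.5 + 2(55) = 33.5.
Shortage = 528.5 − 33.5 = 495.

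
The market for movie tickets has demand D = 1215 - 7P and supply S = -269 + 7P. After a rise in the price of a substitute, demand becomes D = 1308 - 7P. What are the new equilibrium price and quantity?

P' = 1577/14, Q' = 519.5

Original equilibrium: P* = 106, Q* = 473.
New equilibrium: 1308 - 7P = -269 + 7P, so 1577 = 14P and P' = 1577/14; Q' = 1308 − 7(1577/14) = 519.5.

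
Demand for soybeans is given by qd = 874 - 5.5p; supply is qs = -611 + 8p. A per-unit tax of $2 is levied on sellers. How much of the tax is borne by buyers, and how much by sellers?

Pre-tax equilibrium: p* = 110, q* = 269.
Tax on sellers shifts supply to qs = -611 + 8(p − 2) = -627 + 8p.
874 - 5.5p = -627 + 8p gives buyer price pb = 3002/27; sellers receive ps = 3002/27 − 2 = 2948/27.
New quantity: q = 874 − 5.5(3002/27) = 7087/27.
Buyer burden = 3002/27 − 110 = 32/27; seller burden = 110 − 2948/27 = 22/27.

Buyers bear 32/27, sellers bear 22/27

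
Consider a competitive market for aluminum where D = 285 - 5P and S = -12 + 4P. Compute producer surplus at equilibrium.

Producer surplus = 1800

Equilibrium: 285 - 5P = -12 + 4P gives P* = 33, Q* = 120.
Supply starts at P = 3 (where S = 0).
PS = ½(33 − 3)(120) = 1800.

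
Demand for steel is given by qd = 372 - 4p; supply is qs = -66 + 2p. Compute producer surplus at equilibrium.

Producer surplus = 1600

Equilibrium: 372 - 4p = -66 + 2p gives p* = 73, q* = 80.
Supply starts at p = 33 (where qs = 0).
PS = ½(73 − 33)(80) = 1600.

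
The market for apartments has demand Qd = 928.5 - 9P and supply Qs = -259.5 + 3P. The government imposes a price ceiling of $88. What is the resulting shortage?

Shortage = 132

Equilibrium price would be P* = 99, so the ceiling at 88 binds.
At P = 88: Qd = 928.5 − 9(88) = 136.5, Qs = -259.5 + 3(88) = 4.5.
Shortage = 136.5 − 4.5 = 132.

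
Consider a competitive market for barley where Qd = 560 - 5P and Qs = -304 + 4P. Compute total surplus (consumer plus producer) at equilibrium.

Equilibrium: 560 - 5P = -304 + 4P gives P* = 96, Q* = 80.
Demand choke price: P = 112; supply starts at P = 76.
CS = ½(112 − 96)(80) = 640; PS = ½(96 − 76)(80) = 800.

Total surplus = 1440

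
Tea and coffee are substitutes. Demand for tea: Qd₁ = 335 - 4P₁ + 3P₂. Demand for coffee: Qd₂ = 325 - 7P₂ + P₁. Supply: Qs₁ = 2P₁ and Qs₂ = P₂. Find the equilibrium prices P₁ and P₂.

Market 1: 335 - 4P₁ + 3P₂ = 2P₁ → 6P₁ - 3P₂ = 335.
Market 2: 8P₂ - P₁ = 325.
Eliminating P₂: 8×(1) + 3×(2) gives 45P₁ = 3655, so P₁ = 731/9.
Back-substitute into (2): P₂ = (325 + 1×731/9) / 8 = 457/9.

P₁ = 731/9, P₂ = 457/9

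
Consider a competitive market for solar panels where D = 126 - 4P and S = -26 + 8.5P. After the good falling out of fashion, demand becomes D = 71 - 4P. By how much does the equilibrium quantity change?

ΔQ = -37.4

Original equilibrium: P* = 12.16, Q* = 77.36.
New equilibrium: 71 - 4P = -26 + 8.5P, so 97 = 12.5P and P' = 7.76; Q' = 71 − 4(7.76) = 39.96.
Change in quantity: 39.96 − 77.36 = -37.4.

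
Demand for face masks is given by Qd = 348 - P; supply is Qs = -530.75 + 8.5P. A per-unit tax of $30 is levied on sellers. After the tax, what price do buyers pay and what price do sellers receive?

Buyers pay 4535/38, sellers receive 3395/38

Pre-tax equilibrium: P* = 92.5, Q* = 255.5.
Tax on sellers shifts supply to Qs = -530.75 + 8.5(P − 30) = -785.75 + 8.5P.
348 - P = -785.75 + 8.5P gives buyer price Pb = 4535/38; sellers receive Ps = 4535/38 − 30 = 3395/38.
New quantity: Q = 348 − 1(4535/38) = 8689/38.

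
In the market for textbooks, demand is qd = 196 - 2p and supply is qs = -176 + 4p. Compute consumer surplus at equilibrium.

Equilibrium: 196 - 2p = -176 + 4p gives p* = 62, q* = 72.
Demand choke price (qd = 0): p = 98.
CS = ½(98 − 62)(72) = 1296.

Consumer surplus = 1296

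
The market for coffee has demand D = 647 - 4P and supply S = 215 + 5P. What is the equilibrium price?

P* = 48

Set D = S: 647 - 4P = 215 + 5P.
432 = 9P, so P* = 48.
Q* = 647 − 4(48) = 455.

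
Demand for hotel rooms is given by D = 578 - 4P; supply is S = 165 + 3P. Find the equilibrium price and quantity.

P* = 59, Q* = 342

Set D = S: 578 - 4P = 165 + 3P.
413 = 7P, so P* = 59.
Q* = 578 − 4(59) = 342.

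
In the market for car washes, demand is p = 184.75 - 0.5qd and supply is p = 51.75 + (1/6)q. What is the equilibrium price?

Set the two price expressions equal: 184.75 - 0.5q = 51.75 + (1/6)q.
133 = (2/3)q, so q* = 199.5.
p* = 184.75 − (0.5)(199.5) = 85.

p* = 85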